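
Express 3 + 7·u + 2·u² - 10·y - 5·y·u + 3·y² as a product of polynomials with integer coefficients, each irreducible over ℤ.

(3·y - 2·u - 1)·(y - u - 3)

Group: y·(3·y - 2·u - 1) + (-u - 3)·(3·y - 2·u - 1); both groups contain (3·y - 2·u - 1).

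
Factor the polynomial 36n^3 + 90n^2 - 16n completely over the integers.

Pull out the common factor 2n, then factor the remaining trinomial.

2n(3n + 8)(6n - 1)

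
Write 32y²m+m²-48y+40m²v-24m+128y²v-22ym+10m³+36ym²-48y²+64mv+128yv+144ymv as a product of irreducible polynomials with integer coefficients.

Group: 2y(16ym+64yv-24y+10m²+40mv+m+64v-24) + m(16ym+64yv-24y+10m²+40mv+m+64v-24); both groups contain (16ym+64yv-24y+10m²+40mv+m+64v-24), so (2y+m) is a factor with cofactor 16ym+64yv-24y+10m²+40mv+m+64v-24.
The cofactor groups again: 16ym+64yv-24y+10m²+40mv+m+64v-24 = 8y(2m+8v-3) + (5m+8)(2m+8v-3); both groups contain (2m+8v-3), giving (8y+5m+8)(2m+8v-3).

(2m+8v-3)(8y+5m+8)(2y+m)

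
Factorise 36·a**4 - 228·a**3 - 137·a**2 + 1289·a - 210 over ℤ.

(2·a - 5)·(3·a + 7)·(6·a - 1)·(a - 6)

By the rational root theorem, a = 5/2 is a root, so (2·a - 5) is a factor; dividing leaves 18·a**3 - 69·a**2 - 241·a + 42.
Then a = 1/6 is a root, giving the factor (6·a - 1) and quotient 3·a**2 - 11·a - 42.
The remaining quadratic factors as (3·a + 7)(a - 6).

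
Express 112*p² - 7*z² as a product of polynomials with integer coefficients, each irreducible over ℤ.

Pull out the common factor 7; 16*p² - z² is a difference of squares.

7*(4*p + z)*(4*p - z)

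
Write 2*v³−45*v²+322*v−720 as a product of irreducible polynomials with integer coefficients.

Testing divisors of the constant over divisors of the leading coefficient, v = 9/2 is a root, so (2*v−9) is a factor; dividing leaves v²−18*v+80.
The remaining quadratic factors as (v−8)(v−10).

(2*v−9)*(v−10)*(v−8)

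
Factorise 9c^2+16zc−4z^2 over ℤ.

Group: −2z(2z−9c) − c(2z−9c); both groups contain (2z−9c).

−(2z−9c)(2z+c)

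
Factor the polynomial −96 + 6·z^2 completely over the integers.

6·(z + 4)·(z − 4)

Factor out 6, leaving z^2 − 16, which is a difference of two squares.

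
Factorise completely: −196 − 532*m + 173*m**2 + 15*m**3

By the rational root theorem, m = −1/3 is a root, so (3*m + 1) divides it; the quotient is 5*m**2 + 56*m − 196.
The remaining quadratic factors as (m + 14)(5*m − 14).

(3*m + 1)*(5*m − 14)*(m + 14)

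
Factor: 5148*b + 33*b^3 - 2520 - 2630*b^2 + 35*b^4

By the rational root theorem, b = 7 is a root, giving the factor (b - 7) and quotient 35*b^3 + 278*b^2 - 684*b + 360.
Next, b = -10 is a root, giving the factor (b + 10) and quotient 35*b^2 - 72*b + 36.
The remaining quadratic factors as (5*b - 6)(7*b - 6).

(5*b - 6)*(7*b - 6)*(b + 10)*(b - 7)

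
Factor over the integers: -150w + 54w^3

Every term has a factor of 6w. Then 9w^2 - 25 = (3w)² − (5)².

6w(3w + 5)(3w - 5)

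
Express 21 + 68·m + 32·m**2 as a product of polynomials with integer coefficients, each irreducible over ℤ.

(4·m + 7)·(8·m + 3)

Need a pair with product 32·21 = 672 and sum 68: that's 12 and 56.
Split the middle term: 32·m**2 + 12·m + 56·m + 21 = 4·m·(8·m + 3) + 7·(8·m + 3).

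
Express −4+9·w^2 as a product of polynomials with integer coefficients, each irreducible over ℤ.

(3·w+2)·(3·w−2)

Need a pair with product 9·(−4) = −36 and sum 0: that's −6 and 6.
Split the middle term: 9·w^2−6·w + 6·w−4 = 3·w·(3·w−2) + 2·(3·w−2).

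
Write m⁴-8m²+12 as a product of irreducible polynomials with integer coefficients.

(m²-2)(m²-6)

Substitute u = m² to get a quadratic in u, then factor.
m²-2 is irreducible over ℤ (2 is not a perfect square).
m²-6 is irreducible over ℤ (6 is not a perfect square).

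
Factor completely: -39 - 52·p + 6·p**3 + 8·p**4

Group as (8·p**4 - 52·p) + (6·p**3 - 39) = 4·p·(2·p**3 - 13) + 3·(2·p**3 - 13).
Both groups share the factor (2·p**3 - 13).

(4·p + 3)·(2·p**3 - 13)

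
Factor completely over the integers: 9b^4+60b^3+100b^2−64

(3b+4)(3b−2)(b+2)(b+4)

Among the possible rational roots, b = −2 is a root, giving the factor (b+2) and quotient 9b^3+42b^2+16b−32.
Continuing, b = −4 is a root, so (b+4) is a factor; dividing leaves 9b^2+6b−8.
The remaining quadratic factors as (3b−2)(3b+4).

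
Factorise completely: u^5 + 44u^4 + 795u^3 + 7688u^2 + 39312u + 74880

(u + 12)(u + 15)(u + 4)(u^2 + 13u + 104)

Testing divisors of the constant over divisors of the leading coefficient, u = -15 is a root, so (u + 15) is a factor; dividing leaves u^4 + 29u^3 + 360u^2 + 2288u + 4992.
Next, u = -4 is a root, so (u + 4) divides it; the quotient is u^3 + 25u^2 + 260u + 1248.
Continuing, u = -12 is a root, so (u + 12) is a factor; dividing leaves u^2 + 13u + 104.
The quadratic u^2 + 13u + 104 has discriminant -247 < 0 and is irreducible over ℤ.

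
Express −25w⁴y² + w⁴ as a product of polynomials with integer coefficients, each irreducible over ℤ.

−w⁴(5y + 1)(5y − 1)

Every term has a factor of w⁴; factoring it out leaves −25y² + 1.
Recognize a difference of squares with the parts 1 and 5y.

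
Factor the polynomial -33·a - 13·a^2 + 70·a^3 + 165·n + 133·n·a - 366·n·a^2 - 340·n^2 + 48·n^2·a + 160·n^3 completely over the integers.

Group: 8·n·(20·n^2 - 29·n·a - 15·n + 5·a^2 + 3·a) + (14·a - 11)·(20·n^2 - 29·n·a - 15·n + 5·a^2 + 3·a); both groups contain (20·n^2 - 29·n·a - 15·n + 5·a^2 + 3·a), so (8·n + 14·a - 11) is a factor with cofactor 20·n^2 - 29·n·a - 15·n + 5·a^2 + 3·a.
The cofactor groups again: 20·n^2 - 29·n·a - 15·n + 5·a^2 + 3·a = 4·n·(5·n - a) + (-5·a - 3)·(5·n - a); both groups contain (5·n - a), giving (4·n - 5·a - 3)·(5·n - a).

(4·n - 5·a - 3)·(5·n - a)·(8·n + 14·a - 11)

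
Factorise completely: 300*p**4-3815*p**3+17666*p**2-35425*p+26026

(3*p-14)*(4*p-13)*(5*p-11)*(5*p-13)

Testing divisors of the constant over divisors of the leading coefficient, p = 14/3 is a root, giving the factor (3*p-14) and quotient 100*p**3-805*p**2+2132*p-1859.
Continuing, p = 13/5 is a root, so (5*p-13) divides it; the quotient is 20*p**2-109*p+143.
The remaining quadratic factors as (5*p-11)(4*p-13).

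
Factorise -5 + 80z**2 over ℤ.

5(4z + 1)(4z - 1)

Factor out 5, leaving 16z**2 - 1, which is a difference of two squares.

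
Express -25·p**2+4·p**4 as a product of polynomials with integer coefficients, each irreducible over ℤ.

p**2·(2·p+5)·(2·p-5)

Pull out the common factor p**2, leaving 4·p**2-25.
Recognize a difference of squares with the parts 2·p and 5.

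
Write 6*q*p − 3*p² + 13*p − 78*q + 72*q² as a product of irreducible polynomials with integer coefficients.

Group: 12*q*(6*q − p) + (3*p − 13)*(6*q − p); both groups contain (6*q − p).

(6*q − p)*(12*q + 3*p − 13)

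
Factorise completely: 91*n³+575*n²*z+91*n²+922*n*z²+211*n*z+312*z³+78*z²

(13*n+6*z)*(7*n+13*z)*(n+4*z+1)

Group: 13*n*(7*n²+41*n*z+7*n+52*z²+13*z) + 6*z*(7*n²+41*n*z+7*n+52*z²+13*z); both groups contain (7*n²+41*n*z+7*n+52*z²+13*z), so (13*n+6*z) is a factor with cofactor 7*n²+41*n*z+7*n+52*z²+13*z.
The cofactor groups again: 7*n²+41*n*z+7*n+52*z²+13*z = 7*n*(n+4*z+1) + 13*z*(n+4*z+1); both groups contain (n+4*z+1), giving (7*n+13*z)*(n+4*z+1).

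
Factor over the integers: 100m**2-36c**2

4(5m-3c)(5m+3c)

Factor out 4, leaving 25m**2-9c**2, which is a difference of two squares.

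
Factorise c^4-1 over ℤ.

Substitute u = c^2 to get a quadratic in u, then factor.
c^2-1 is a difference of squares.
c^2+1 is irreducible over ℤ (sum of squares).

(c+1)(c-1)(c^2+1)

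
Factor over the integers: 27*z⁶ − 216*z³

Every term has a factor of 27*z³; factoring it out leaves z³ − 8.
Recognize a difference of cubes with the parts z and 2.

27*z³*(z − 2)*(z² + 2*z + 4)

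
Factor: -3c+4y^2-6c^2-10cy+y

-(2c+4y+1)(3c-y)

Group: -2c(3c-y) + (-4y-1)(3c-y); both groups contain (3c-y).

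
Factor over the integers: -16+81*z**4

(3*z)⁴ − (2)⁴ = ((3*z)² − (2)²)((3*z)² + (2)²); the first factor splits again, the second (9*z**2+4) is irreducible.

(3*z+2)*(3*z-2)*(9*z**2+4)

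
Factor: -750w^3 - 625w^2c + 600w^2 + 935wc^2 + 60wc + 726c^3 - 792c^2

-(10w - 11c)(15w + 11c - 12)(5w + 6c)

Group: 10w(-75w^2 - 145wc + 60w - 66c^2 + 72c) - 11c(-75w^2 - 145wc + 60w - 66c^2 + 72c); both groups contain (-75w^2 - 145wc + 60w - 66c^2 + 72c), so (10w - 11c) is a factor with cofactor -75w^2 - 145wc + 60w - 66c^2 + 72c.
The cofactor groups again: -75w^2 - 145wc + 60w - 66c^2 + 72c = -15w(5w + 6c) + (-11c + 12)(5w + 6c); both groups contain (5w + 6c), giving -(15w + 11c - 12)(5w + 6c).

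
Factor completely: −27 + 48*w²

Pull out the common factor 3; 16*w² − 9 is a difference of squares.

3*(4*w + 3)*(4*w − 3)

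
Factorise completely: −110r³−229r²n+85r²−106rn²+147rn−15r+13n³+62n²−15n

Group: 11r(−10r²−9rn+5r+n²+5n) + (13n−3)(−10r²−9rn+5r+n²+5n); both groups contain (−10r²−9rn+5r+n²+5n), so (11r+13n−3) is a factor with cofactor −10r²−9rn+5r+n²+5n.
The cofactor groups again: −10r²−9rn+5r+n²+5n = −10r(r+n) + (n+5)(r+n); both groups contain (r+n), giving −(10r−n−5)(r+n).

−(10r−n−5)(11r+13n−3)(r+n)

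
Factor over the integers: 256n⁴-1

(4n+1)(4n-1)(16n²+1)

Write as (16n²)² − (1)², then factor 16n²-1 once more.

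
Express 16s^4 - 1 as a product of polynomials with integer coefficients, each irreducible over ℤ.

(2s + 1)(2s - 1)(4s^2 + 1)

Difference of squares twice: with A = 2s and B = 1, A⁴ − B⁴ = (A² − B²)(A² + B²), and A² − B² factors again.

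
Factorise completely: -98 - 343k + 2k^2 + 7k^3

(7k + 2)(k + 7)(k - 7)

Among the possible rational roots, k = 7 is a root, so (k - 7) divides it; the quotient is 7k^2 + 51k + 14.
The remaining quadratic factors as (k + 7)(7k + 2).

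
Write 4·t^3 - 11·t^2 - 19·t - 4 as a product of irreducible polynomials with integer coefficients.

(4·t + 1)·(t + 1)·(t - 4)

Trying the rational-root candidates, t = 4 is a root, so (t - 4) divides it; the quotient is 4·t^2 + 5·t + 1.
The remaining quadratic factors as (4·t + 1)(t + 1).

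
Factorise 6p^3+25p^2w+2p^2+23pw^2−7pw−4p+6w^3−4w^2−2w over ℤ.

(2p+w)(3p+2w−2)(p+3w+1)

Group: p(6p^2+7pw−4p+2w^2−2w) + (3w+1)(6p^2+7pw−4p+2w^2−2w); both groups contain (6p^2+7pw−4p+2w^2−2w), so (p+3w+1) is a factor with cofactor 6p^2+7pw−4p+2w^2−2w.
The cofactor groups again: 6p^2+7pw−4p+2w^2−2w = 3p(2p+w) + (2w−2)(2p+w); both groups contain (2p+w), giving (3p+2w−2)(2p+w).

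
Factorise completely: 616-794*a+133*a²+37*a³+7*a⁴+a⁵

(a+7)*(a-1)*(a-2)*(a²+3*a+44)

Among the possible rational roots, a = 1 is a root, so (a-1) is a factor; dividing leaves a⁴+8*a³+45*a²+178*a-616.
Next, a = 2 is a root, so (a-2) is a factor; dividing leaves a³+10*a²+65*a+308.
Next, a = -7 is a root, so (a+7) divides it; the quotient is a²+3*a+44.
The quadratic a²+3*a+44 has discriminant -167 < 0 and is irreducible over ℤ.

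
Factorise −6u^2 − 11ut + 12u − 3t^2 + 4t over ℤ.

Group: −2u(3u + t) + (−3t + 4)(3u + t); both groups contain (3u + t).

−(2u + 3t − 4)(3u + t)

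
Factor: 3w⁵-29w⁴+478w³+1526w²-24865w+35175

Testing divisors of the constant over divisors of the leading coefficient, w = 5/3 is a root, so (3w-5) divides it; the quotient is w⁴-8w³+146w²+752w-7035.
Then w = 5 is a root, so (w-5) divides it; the quotient is w³-3w²+131w+1407.
Continuing, w = -7 is a root, so (w+7) is a factor; dividing leaves w²-10w+201.
The quadratic w²-10w+201 has discriminant -704 < 0 and is irreducible over ℤ.

(3w-5)(w+7)(w-5)(w²-10w+201)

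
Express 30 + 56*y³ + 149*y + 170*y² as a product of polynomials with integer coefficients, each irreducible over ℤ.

(2*y + 3)*(4*y + 5)*(7*y + 2)

By the rational root theorem, y = -2/7 is a root, so (7*y + 2) is a factor; dividing leaves 8*y² + 22*y + 15.
The remaining quadratic factors as (2*y + 3)(4*y + 5).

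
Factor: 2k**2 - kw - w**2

Group: 2k(k - w) + w(k - w); both groups contain (k - w).

(2k + w)(k - w)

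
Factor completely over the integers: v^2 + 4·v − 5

(v + 5)·(v − 1)

Two integers with product −5 and sum 4 are 5 and −1.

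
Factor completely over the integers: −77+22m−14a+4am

(2a+11)(2m−7)

Group as (4am−14a) + (22m−77) = 2a(2m−7) + 11(2m−7).
Both groups share the factor (2m−7).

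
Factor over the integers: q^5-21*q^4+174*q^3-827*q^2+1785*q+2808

Testing divisors of the constant over divisors of the leading coefficient, q = 9 is a root, giving the factor (q-9) and quotient q^4-12*q^3+66*q^2-233*q-312.
Next, q = 8 is a root, giving the factor (q-8) and quotient q^3-4*q^2+34*q+39.
Continuing, q = -1 is a root, so (q+1) divides it; the quotient is q^2-5*q+39.
The quadratic q^2-5*q+39 has discriminant -131 < 0 and is irreducible over ℤ.

(q+1)*(q-8)*(q-9)*(q^2-5*q+39)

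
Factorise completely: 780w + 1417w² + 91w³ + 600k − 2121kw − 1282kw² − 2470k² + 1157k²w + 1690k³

(10k + 13w)(13k − 7w − 4)(13k − w − 15)

Group: 13k(130k² + 159kw − 150k − 13w² − 195w) + (−7w − 4)(130k² + 159kw − 150k − 13w² − 195w); both groups contain (130k² + 159kw − 150k − 13w² − 195w), so (13k − 7w − 4) is a factor with cofactor 130k² + 159kw − 150k − 13w² − 195w.
The cofactor groups again: 130k² + 159kw − 150k − 13w² − 195w = 13k(10k + 13w) + (−w − 15)(10k + 13w); both groups contain (10k + 13w), giving (13k − w − 15)(10k + 13w).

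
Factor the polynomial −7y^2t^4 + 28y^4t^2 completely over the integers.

7t^2y^2(2y − t)(2y + t)

Every term has a factor of 7y^2t^2. Then 4y^2 − t^2 = (2y)² − (t)².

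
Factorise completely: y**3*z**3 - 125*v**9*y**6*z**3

Pull out the common factor y**3*z**3, leaving -125*v**9*y**3 + 1.
Recognize a difference of cubes with the parts 1 and 5*v**3*y.

-y**3*z**3*(5*v**3*y - 1)*(25*v**6*y**2 + 5*v**3*y + 1)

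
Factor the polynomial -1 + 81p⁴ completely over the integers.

(3p + 1)(3p - 1)(9p² + 1)

Difference of squares twice: with A = 3p and B = 1, A⁴ − B⁴ = (A² − B²)(A² + B²), and A² − B² factors again.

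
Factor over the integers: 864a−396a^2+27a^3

9a(3a−8)(a−12)

Pull out the common factor 9a, then factor the remaining trinomial.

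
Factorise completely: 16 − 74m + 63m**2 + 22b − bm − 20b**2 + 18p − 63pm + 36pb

Group: 9p(4b − 7m + 2) + (−5b − 9m + 8)(4b − 7m + 2); both groups contain (4b − 7m + 2).

(9p − 5b − 9m + 8)(4b − 7m + 2)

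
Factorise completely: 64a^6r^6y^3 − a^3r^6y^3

Every term has a factor of a^3r^6y^3; factoring it out leaves 64a^3 − 1.
Recognize a difference of cubes with the parts 4a and 1.

a^3r^6y^3(4a − 1)(16a^2 + 4a + 1)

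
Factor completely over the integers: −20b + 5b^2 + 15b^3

5b(3b + 4)(b − 1)

Pull out the common factor 5b, then factor the remaining trinomial.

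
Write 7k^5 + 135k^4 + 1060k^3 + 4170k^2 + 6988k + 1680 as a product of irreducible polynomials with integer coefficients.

(7k + 2)(k + 4)(k + 7)(k^2 + 8k + 30)

Among the possible rational roots, k = −4 is a root, giving the factor (k + 4) and quotient 7k^4 + 107k^3 + 632k^2 + 1642k + 420.
Next, k = −7 is a root, giving the factor (k + 7) and quotient 7k^3 + 58k^2 + 226k + 60.
Next, k = −2/7 is a root, giving the factor (7k + 2) and quotient k^2 + 8k + 30.
The quadratic k^2 + 8k + 30 has discriminant −56 < 0 and is irreducible over ℤ.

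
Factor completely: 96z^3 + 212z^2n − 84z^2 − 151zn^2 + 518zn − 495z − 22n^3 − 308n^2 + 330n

(3z − 2n)(4z + 11n − 11)(8z + n + 15)

Group: 3z(32z^2 + 92zn − 28z + 11n^2 + 154n − 165) − 2n(32z^2 + 92zn − 28z + 11n^2 + 154n − 165); both groups contain (32z^2 + 92zn − 28z + 11n^2 + 154n − 165), so (3z − 2n) is a factor with cofactor 32z^2 + 92zn − 28z + 11n^2 + 154n − 165.
The cofactor groups again: 32z^2 + 92zn − 28z + 11n^2 + 154n − 165 = 8z(4z + 11n − 11) + (n + 15)(4z + 11n − 11); both groups contain (4z + 11n − 11), giving (8z + n + 15)(4z + 11n − 11).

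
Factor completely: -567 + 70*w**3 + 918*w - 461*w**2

Among the possible rational roots, w = 7/2 is a root, so (2*w - 7) is a factor; dividing leaves 35*w**2 - 108*w + 81.
The remaining quadratic factors as (5*w - 9)(7*w - 9).

(2*w - 7)*(5*w - 9)*(7*w - 9)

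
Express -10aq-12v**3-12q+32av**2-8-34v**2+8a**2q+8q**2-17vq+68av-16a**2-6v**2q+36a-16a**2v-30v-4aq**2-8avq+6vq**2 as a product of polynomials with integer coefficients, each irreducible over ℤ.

Group: 4a(-4av+2aq-4a+6v**2-3vq+14v-4q+8) + (-2v-2q-1)(-4av+2aq-4a+6v**2-3vq+14v-4q+8); both groups contain (-4av+2aq-4a+6v**2-3vq+14v-4q+8), so (4a-2v-2q-1) is a factor with cofactor -4av+2aq-4a+6v**2-3vq+14v-4q+8.
The cofactor groups again: -4av+2aq-4a+6v**2-3vq+14v-4q+8 = -2v(2a-3v-4) + (q-2)(2a-3v-4); both groups contain (2a-3v-4), giving -(2v-q+2)(2a-3v-4).

-(2v-q+2)(2a-3v-4)(4a-2v-2q-1)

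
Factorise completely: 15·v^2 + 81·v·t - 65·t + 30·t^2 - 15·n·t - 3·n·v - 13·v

-(3·n - 15·v - 6·t + 13)·(v + 5·t)

Group: -3·n·(v + 5·t) + (15·v + 6·t - 13)·(v + 5·t); both groups contain (v + 5·t).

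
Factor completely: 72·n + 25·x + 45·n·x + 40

(5·x + 8)·(9·n + 5)

Group as (45·n·x + 72·n) + (25·x + 40) = 9·n·(5·x + 8) + 5·(5·x + 8).
Both groups share the factor (5·x + 8).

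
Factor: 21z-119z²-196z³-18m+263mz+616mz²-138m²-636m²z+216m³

(4m-4z-3)(6m-7z)(9m-7z+1)

Group: 6m(36m²-64mz-23m+28z²+17z-3) - 7z(36m²-64mz-23m+28z²+17z-3); both groups contain (36m²-64mz-23m+28z²+17z-3), so (6m-7z) is a factor with cofactor 36m²-64mz-23m+28z²+17z-3.
The cofactor groups again: 36m²-64mz-23m+28z²+17z-3 = 9m(4m-4z-3) + (-7z+1)(4m-4z-3); both groups contain (4m-4z-3), giving (9m-7z+1)(4m-4z-3).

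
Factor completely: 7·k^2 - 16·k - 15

(7·k + 5)·(k - 3)

Need a pair with product 7·(-15) = -105 and sum -16: that's -21 and 5.
Split the middle term: 7·k^2 - 21·k + 5·k - 15 = 7·k·(k - 3) + 5·(k - 3).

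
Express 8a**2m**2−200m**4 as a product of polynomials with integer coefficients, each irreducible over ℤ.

8m**2(a+5m)(a−5m)

Pull out the common factor 8m**2; a**2−25m**2 is a difference of squares.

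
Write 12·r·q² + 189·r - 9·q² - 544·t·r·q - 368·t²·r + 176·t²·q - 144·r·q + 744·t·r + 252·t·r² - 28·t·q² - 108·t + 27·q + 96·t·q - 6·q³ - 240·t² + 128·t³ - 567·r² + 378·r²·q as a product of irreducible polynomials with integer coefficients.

Group: 4·t·(32·t² - 36·t·r + 52·t·q - 60·t - 54·r·q + 81·r + 6·q² + 9·q - 27) + (-7·r - q)·(32·t² - 36·t·r + 52·t·q - 60·t - 54·r·q + 81·r + 6·q² + 9·q - 27); both groups contain (32·t² - 36·t·r + 52·t·q - 60·t - 54·r·q + 81·r + 6·q² + 9·q - 27), so (4·t - 7·r - q) is a factor with cofactor 32·t² - 36·t·r + 52·t·q - 60·t - 54·r·q + 81·r + 6·q² + 9·q - 27.
The cofactor groups again: 32·t² - 36·t·r + 52·t·q - 60·t - 54·r·q + 81·r + 6·q² + 9·q - 27 = 4·t·(8·t - 9·r + q + 3) + (6·q - 9)·(8·t - 9·r + q + 3); both groups contain (8·t - 9·r + q + 3), giving (4·t + 6·q - 9)·(8·t - 9·r + q + 3).

(4·t - 7·r - q)·(4·t + 6·q - 9)·(8·t - 9·r + q + 3)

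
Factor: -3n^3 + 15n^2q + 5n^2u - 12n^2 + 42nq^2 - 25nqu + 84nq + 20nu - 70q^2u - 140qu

Group: n(-3n^2 - 6nq + 5nu - 12n + 10qu + 20u) - 7q(-3n^2 - 6nq + 5nu - 12n + 10qu + 20u); both groups contain (-3n^2 - 6nq + 5nu - 12n + 10qu + 20u), so (n - 7q) is a factor with cofactor -3n^2 - 6nq + 5nu - 12n + 10qu + 20u.
The cofactor groups again: -3n^2 - 6nq + 5nu - 12n + 10qu + 20u = -3n(n + 2q + 4) + 5u(n + 2q + 4); both groups contain (n + 2q + 4), giving -(3n - 5u)(n + 2q + 4).

-(3n - 5u)(n + 2q + 4)(n - 7q)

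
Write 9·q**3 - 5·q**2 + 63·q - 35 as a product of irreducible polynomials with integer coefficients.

(9·q - 5)·(q**2 + 7)

Group as (9·q**3 + 63·q) + (-5·q**2 - 35) = 9·q·(q**2 + 7) - 5·(q**2 + 7).
Both groups share the factor (q**2 + 7).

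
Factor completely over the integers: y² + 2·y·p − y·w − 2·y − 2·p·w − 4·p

Group: y·(y + 2·p) + (−w − 2)·(y + 2·p); both groups contain (y + 2·p).

(y − w − 2)·(y + 2·p)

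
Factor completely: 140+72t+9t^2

Need a pair with product 9·140 = 1260 and sum 72: that's 30 and 42.
Split the middle term: 9t^2+30t + 42t+140 = 3t(3t+10) + 14(3t+10).

(3t+10)(3t+14)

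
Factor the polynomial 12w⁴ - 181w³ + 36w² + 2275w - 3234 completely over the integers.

(3w + 11)(4w - 7)(w - 14)(w - 3)

By the rational root theorem, w = 7/4 is a root, so (4w - 7) divides it; the quotient is 3w³ - 40w² - 61w + 462.
Next, w = 14 is a root, so (w - 14) divides it; the quotient is 3w² + 2w - 33.
The remaining quadratic factors as (3w + 11)(w - 3).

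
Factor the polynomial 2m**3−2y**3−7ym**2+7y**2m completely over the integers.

−(y−2m)(2y−m)(y−m)

Group: 2y(−y**2+3ym−2m**2) − m(−y**2+3ym−2m**2); both groups contain (−y**2+3ym−2m**2), so (2y−m) is a factor with cofactor −y**2+3ym−2m**2.
The cofactor groups again: −y**2+3ym−2m**2 = −y(y−2m) + m(y−2m); both groups contain (y−2m), giving −(y−m)(y−2m).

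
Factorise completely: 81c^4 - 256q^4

Write as (9c^2)² − (16q^2)², then factor 9c^2 - 16q^2 once more.

(3c + 4q)(3c - 4q)(9c^2 + 16q^2)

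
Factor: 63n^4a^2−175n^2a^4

7a^2n^2(3n−5a)(3n+5a)

Pull out the common factor 7n^2a^2; 9n^2−25a^2 is a difference of squares.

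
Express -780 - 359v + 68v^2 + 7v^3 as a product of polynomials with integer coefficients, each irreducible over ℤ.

(7v + 12)(v + 13)(v - 5)

Trying the rational-root candidates, v = 5 is a root, giving the factor (v - 5) and quotient 7v^2 + 103v + 156.
The remaining quadratic factors as (v + 13)(7v + 12).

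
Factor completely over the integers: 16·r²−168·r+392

8·(2·r−7)·(r−7)

Pull out the common factor 8, then factor the remaining trinomial.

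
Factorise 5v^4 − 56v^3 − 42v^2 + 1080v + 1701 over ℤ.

By the rational root theorem, v = −3 is a root, so (v + 3) divides it; the quotient is 5v^3 − 71v^2 + 171v + 567.
Then v = 9 is a root, giving the factor (v − 9) and quotient 5v^2 − 26v − 63.
The remaining quadratic factors as (v − 7)(5v + 9).

(5v + 9)(v + 3)(v − 7)(v − 9)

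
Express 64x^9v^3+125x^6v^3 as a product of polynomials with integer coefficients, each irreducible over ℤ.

v^3x^6(4x+5)(16x^2-20x+25)

Factor out x^6v^3 first: what remains is 64x^3+125.
Recognize a sum of cubes with the parts 4x and 5.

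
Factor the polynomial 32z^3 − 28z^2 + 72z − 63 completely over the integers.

Group as (32z^3 + 72z) + (−28z^2 − 63) = 8z(4z^2 + 9) − 7(4z^2 + 9).
Both groups share the factor (4z^2 + 9).

(8z − 7)(4z^2 + 9)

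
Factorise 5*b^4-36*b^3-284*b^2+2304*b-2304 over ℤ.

Among the possible rational roots, b = 8 is a root, so (b-8) divides it; the quotient is 5*b^3+4*b^2-252*b+288.
Continuing, b = 6 is a root, so (b-6) divides it; the quotient is 5*b^2+34*b-48.
The remaining quadratic factors as (b+8)(5*b-6).

(5*b-6)*(b+8)*(b-6)*(b-8)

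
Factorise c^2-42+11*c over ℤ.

(c+14)*(c-3)

Two integers with product -42 and sum 11 are -3 and 14.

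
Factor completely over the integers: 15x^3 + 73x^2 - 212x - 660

(3x - 10)(5x + 11)(x + 6)

Trying the rational-root candidates, x = 10/3 is a root, so (3x - 10) divides it; the quotient is 5x^2 + 41x + 66.
The remaining quadratic factors as (x + 6)(5x + 11).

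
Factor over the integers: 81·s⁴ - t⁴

(3·s + t)·(3·s - t)·(9·s² + t²)

(3·s)⁴ − (t)⁴ = ((3·s)² − (t)²)((3·s)² + (t)²); the first factor splits again, the second (9·s² + t²) is irreducible.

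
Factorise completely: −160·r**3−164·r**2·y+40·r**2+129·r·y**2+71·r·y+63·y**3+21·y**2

−(4·r−3·y−1)·(5·r+7·y)·(8·r+3·y)

Group: 4·r·(−40·r**2−71·r·y−21·y**2) + (−3·y−1)·(−40·r**2−71·r·y−21·y**2); both groups contain (−40·r**2−71·r·y−21·y**2), so (4·r−3·y−1) is a factor with cofactor −40·r**2−71·r·y−21·y**2.
The cofactor groups again: −40·r**2−71·r·y−21·y**2 = −8·r·(5·r+7·y) − 3·y·(5·r+7·y); both groups contain (5·r+7·y), giving −(8·r+3·y)·(5·r+7·y).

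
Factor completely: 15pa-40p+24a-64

Group as (15pa-40p) + (24a-64) = 5p(3a-8) + 8(3a-8).
Both groups share the factor (3a-8).

(3a-8)(5p+8)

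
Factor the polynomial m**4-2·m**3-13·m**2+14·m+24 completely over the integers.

Trying the rational-root candidates, m = -3 is a root, giving the factor (m+3) and quotient m**3-5·m**2+2·m+8.
Next, m = 4 is a root, so (m-4) is a factor; dividing leaves m**2-m-2.
The remaining quadratic factors as (m+1)(m-2).

(m+1)·(m+3)·(m-2)·(m-4)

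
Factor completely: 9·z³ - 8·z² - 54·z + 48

(9·z - 8)·(z² - 6)

Group as (9·z³ - 54·z) + (-8·z² + 48) = 9·z·(z² - 6) - 8·(z² - 6).
Both groups share the factor (z² - 6).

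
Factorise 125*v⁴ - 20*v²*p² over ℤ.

Every term has a factor of 5*v². Then 25*v² - 4*p² = (5*v)² − (2*p)².

5*v²*(5*v - 2*p)*(5*v + 2*p)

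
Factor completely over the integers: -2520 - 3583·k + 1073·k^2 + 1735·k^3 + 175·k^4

By the rational root theorem, k = -9 is a root, so (k + 9) divides it; the quotient is 175·k^3 + 160·k^2 - 367·k - 280.
Then k = -8/5 is a root, so (5·k + 8) divides it; the quotient is 35·k^2 - 24·k - 35.
The remaining quadratic factors as (5·k - 7)(7·k + 5).

(5·k + 8)·(5·k - 7)·(7·k + 5)·(k + 9)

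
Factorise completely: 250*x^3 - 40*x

10*x*(5*x + 2)*(5*x - 2)

Factor out 10*x, leaving 25*x^2 - 4, which is a difference of two squares.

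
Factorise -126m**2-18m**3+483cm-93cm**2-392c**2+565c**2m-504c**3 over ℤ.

Group: 7c(-72c**2+19cm-56c+3m**2+21m) - 6m(-72c**2+19cm-56c+3m**2+21m); both groups contain (-72c**2+19cm-56c+3m**2+21m), so (7c-6m) is a factor with cofactor -72c**2+19cm-56c+3m**2+21m.
The cofactor groups again: -72c**2+19cm-56c+3m**2+21m = -9c(8c-3m) + (-m-7)(8c-3m); both groups contain (8c-3m), giving -(9c+m+7)(8c-3m).

-(7c-6m)(8c-3m)(9c+m+7)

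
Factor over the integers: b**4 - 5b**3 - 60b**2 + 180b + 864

Testing divisors of the constant over divisors of the leading coefficient, b = -6 is a root, giving the factor (b + 6) and quotient b**3 - 11b**2 + 6b + 144.
Then b = -3 is a root, so (b + 3) is a factor; dividing leaves b**2 - 14b + 48.
The remaining quadratic factors as (b - 6)(b - 8).

(b + 3)(b + 6)(b - 6)(b - 8)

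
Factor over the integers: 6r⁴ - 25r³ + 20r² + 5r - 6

Trying the rational-root candidates, r = 2/3 is a root, so (3r - 2) divides it; the quotient is 2r³ - 7r² + 2r + 3.
Continuing, r = 1 is a root, giving the factor (r - 1) and quotient 2r² - 5r - 3.
The remaining quadratic factors as (2r + 1)(r - 3).

(2r + 1)(3r - 2)(r - 1)(r - 3)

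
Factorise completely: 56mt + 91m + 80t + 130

Group as (56mt + 91m) + (80t + 130) = 7m(8t + 13) + 10(8t + 13).
Both groups share the factor (8t + 13).

(7m + 10)(8t + 13)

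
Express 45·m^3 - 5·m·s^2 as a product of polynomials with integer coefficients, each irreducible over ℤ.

5·m·(3·m + s)·(3·m - s)

Factor out 5·m, leaving 9·m^2 - s^2, which is a difference of two squares.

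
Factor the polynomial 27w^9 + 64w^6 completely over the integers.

Factor out w^6 first: what remains is 27w^3 + 64.
Recognize a sum of cubes with the parts 4 and 3w.

w^6(3w + 4)(9w^2 - 12w + 16)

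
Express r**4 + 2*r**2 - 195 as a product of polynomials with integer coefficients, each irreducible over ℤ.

(r**2 + 15)*(r**2 - 13)

Substitute u = r**2 to get a quadratic in u, then factor.
r**2 - 13 is irreducible over ℤ (13 is not a perfect square).
r**2 + 15 is irreducible over ℤ (always positive, so no real roots).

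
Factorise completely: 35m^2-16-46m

(5m-8)(7m+2)

Need a pair with product 35·(-16) = -560 and sum -46: that's 10 and -56.
Split the middle term: 35m^2+10m - 56m-16 = 5m(7m+2) - 8(7m+2).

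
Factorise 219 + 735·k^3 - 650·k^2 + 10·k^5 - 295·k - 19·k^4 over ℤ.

Among the possible rational roots, k = 1/2 is a root, so (2·k - 1) is a factor; dividing leaves 5·k^4 - 7·k^3 + 364·k^2 - 143·k - 219.
Continuing, k = 1 is a root, so (k - 1) is a factor; dividing leaves 5·k^3 - 2·k^2 + 362·k + 219.
Continuing, k = -3/5 is a root, so (5·k + 3) divides it; the quotient is k^2 - k + 73.
The quadratic k^2 - k + 73 has discriminant -291 < 0 and is irreducible over ℤ.

(2·k - 1)·(5·k + 3)·(k - 1)·(k^2 - k + 73)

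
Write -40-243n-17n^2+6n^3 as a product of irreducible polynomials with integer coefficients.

(6n+1)(n+5)(n-8)

Testing divisors of the constant over divisors of the leading coefficient, n = -1/6 is a root, so (6n+1) is a factor; dividing leaves n^2-3n-40.
The remaining quadratic factors as (n+5)(n-8).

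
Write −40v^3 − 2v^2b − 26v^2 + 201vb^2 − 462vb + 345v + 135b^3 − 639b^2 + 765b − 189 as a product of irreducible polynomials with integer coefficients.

Group: 4v(−10v^2 + 7vb − 29v + 45b^2 − 78b + 21) + (3b − 9)(−10v^2 + 7vb − 29v + 45b^2 − 78b + 21); both groups contain (−10v^2 + 7vb − 29v + 45b^2 − 78b + 21), so (4v + 3b − 9) is a factor with cofactor −10v^2 + 7vb − 29v + 45b^2 − 78b + 21.
The cofactor groups again: −10v^2 + 7vb − 29v + 45b^2 − 78b + 21 = −2v(5v + 9b − 3) + (5b − 7)(5v + 9b − 3); both groups contain (5v + 9b − 3), giving −(2v − 5b + 7)(5v + 9b − 3).

−(2v − 5b + 7)(4v + 3b − 9)(5v + 9b − 3)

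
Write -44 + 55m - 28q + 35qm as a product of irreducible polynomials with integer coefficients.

Group as (35qm - 28q) + (55m - 44) = 7q(5m - 4) + 11(5m - 4).
Both groups share the factor (5m - 4).

(5m - 4)(7q + 11)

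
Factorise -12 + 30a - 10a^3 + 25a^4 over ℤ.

Group as (25a^4 + 30a) + (-10a^3 - 12) = 5a(5a^3 + 6) - 2(5a^3 + 6).
Both groups share the factor (5a^3 + 6).

(5a - 2)(5a^3 + 6)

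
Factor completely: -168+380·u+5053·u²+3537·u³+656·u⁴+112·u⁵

(4·u+1)·(4·u+7)·(7·u-1)·(u²+4·u+24)

Trying the rational-root candidates, u = -7/4 is a root, so (4·u+7) divides it; the quotient is 28·u⁴+115·u³+683·u²+68·u-24.
Next, u = 1/7 is a root, giving the factor (7·u-1) and quotient 4·u³+17·u²+100·u+24.
Continuing, u = -1/4 is a root, so (4·u+1) divides it; the quotient is u²+4·u+24.
The quadratic u²+4·u+24 has discriminant -80 < 0 and is irreducible over ℤ.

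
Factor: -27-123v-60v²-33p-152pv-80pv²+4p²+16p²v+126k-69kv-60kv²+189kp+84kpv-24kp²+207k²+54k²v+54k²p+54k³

Group: 3k(18k²+24kp-12kv+15k-16pv-4p-12v-3) + (-p+5v+9)(18k²+24kp-12kv+15k-16pv-4p-12v-3); both groups contain (18k²+24kp-12kv+15k-16pv-4p-12v-3), so (3k-p+5v+9) is a factor with cofactor 18k²+24kp-12kv+15k-16pv-4p-12v-3.
The cofactor groups again: 18k²+24kp-12kv+15k-16pv-4p-12v-3 = 6k(3k+4p+3) + (-4v-1)(3k+4p+3); both groups contain (3k+4p+3), giving (6k-4v-1)(3k+4p+3).

(3k+4p+3)(3k-p+5v+9)(6k-4v-1)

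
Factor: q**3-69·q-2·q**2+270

Among the possible rational roots, q = 6 is a root, so (q-6) divides it; the quotient is q**2+4·q-45.
The remaining quadratic factors as (q-5)(q+9).

(q+9)·(q-5)·(q-6)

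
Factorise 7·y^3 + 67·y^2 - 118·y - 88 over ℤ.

(7·y + 4)·(y + 11)·(y - 2)

Trying the rational-root candidates, y = -4/7 is a root, so (7·y + 4) divides it; the quotient is y^2 + 9·y - 22.
The remaining quadratic factors as (y + 11)(y - 2).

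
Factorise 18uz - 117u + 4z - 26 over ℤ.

(2z - 13)(9u + 2)

Group as (18uz - 117u) + (4z - 26) = 9u(2z - 13) + 2(2z - 13).
Both groups share the factor (2z - 13).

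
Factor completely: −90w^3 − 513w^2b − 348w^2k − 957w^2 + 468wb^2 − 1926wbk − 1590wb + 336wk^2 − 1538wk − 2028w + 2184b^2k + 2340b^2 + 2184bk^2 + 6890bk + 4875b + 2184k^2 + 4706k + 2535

Group: 15w(−6w^2 − 39wb − 28wk − 69w − 182bk − 195b − 182k − 195) + (−12b − 12k − 13)(−6w^2 − 39wb − 28wk − 69w − 182bk − 195b − 182k − 195); both groups contain (−6w^2 − 39wb − 28wk − 69w − 182bk − 195b − 182k − 195), so (15w − 12b − 12k − 13) is a factor with cofactor −6w^2 − 39wb − 28wk − 69w − 182bk − 195b − 182k − 195.
The cofactor groups again: −6w^2 − 39wb − 28wk − 69w − 182bk − 195b − 182k − 195 = −3w(2w + 13b + 13) + (−14k − 15)(2w + 13b + 13); both groups contain (2w + 13b + 13), giving −(3w + 14k + 15)(2w + 13b + 13).

−(15w − 12b − 12k − 13)(2w + 13b + 13)(3w + 14k + 15)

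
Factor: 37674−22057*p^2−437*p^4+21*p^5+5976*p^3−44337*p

(3*p−2)*(7*p+13)*(p−7)*(p^2−15*p+207)

Among the possible rational roots, p = 7 is a root, so (p−7) divides it; the quotient is 21*p^4−290*p^3+3946*p^2+5565*p−5382.
Next, p = 2/3 is a root, so (3*p−2) divides it; the quotient is 7*p^3−92*p^2+1254*p+2691.
Continuing, p = −13/7 is a root, so (7*p+13) is a factor; dividing leaves p^2−15*p+207.
The quadratic p^2−15*p+207 has discriminant −603 < 0 and is irreducible over ℤ.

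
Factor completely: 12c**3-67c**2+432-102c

Testing divisors of the constant over divisors of the leading coefficient, c = -8/3 is a root, so (3c+8) divides it; the quotient is 4c**2-33c+54.
The remaining quadratic factors as (4c-9)(c-6).

(3c+8)(4c-9)(c-6)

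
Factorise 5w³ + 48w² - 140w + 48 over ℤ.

Among the possible rational roots, w = 2 is a root, so (w - 2) divides it; the quotient is 5w² + 58w - 24.
The remaining quadratic factors as (5w - 2)(w + 12).

(5w - 2)(w + 12)(w - 2)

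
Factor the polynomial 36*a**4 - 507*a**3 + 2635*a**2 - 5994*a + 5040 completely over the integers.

Testing divisors of the constant over divisors of the leading coefficient, a = 15/4 is a root, so (4*a - 15) divides it; the quotient is 9*a**3 - 93*a**2 + 310*a - 336.
Continuing, a = 14/3 is a root, giving the factor (3*a - 14) and quotient 3*a**2 - 17*a + 24.
The remaining quadratic factors as (3*a - 8)(a - 3).

(3*a - 14)*(3*a - 8)*(4*a - 15)*(a - 3)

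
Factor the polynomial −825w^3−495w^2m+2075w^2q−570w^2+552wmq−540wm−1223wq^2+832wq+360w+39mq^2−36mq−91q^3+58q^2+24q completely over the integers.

Group: 5w(−165w^2+184wq−180w+13q^2−12q) + (3m−7q−2)(−165w^2+184wq−180w+13q^2−12q); both groups contain (−165w^2+184wq−180w+13q^2−12q), so (5w+3m−7q−2) is a factor with cofactor −165w^2+184wq−180w+13q^2−12q.
The cofactor groups again: −165w^2+184wq−180w+13q^2−12q = −15w(11w−13q+12) − q(11w−13q+12); both groups contain (11w−13q+12), giving −(15w+q)(11w−13q+12).

−(11w−13q+12)(5w+3m−7q−2)(15w+q)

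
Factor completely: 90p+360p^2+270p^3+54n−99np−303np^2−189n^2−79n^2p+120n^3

(3n+5p)(5n−6p−6)(8n−9p−3)

Group: 3n(40n^2−93np−63n+54p^2+72p+18) + 5p(40n^2−93np−63n+54p^2+72p+18); both groups contain (40n^2−93np−63n+54p^2+72p+18), so (3n+5p) is a factor with cofactor 40n^2−93np−63n+54p^2+72p+18.
The cofactor groups again: 40n^2−93np−63n+54p^2+72p+18 = 5n(8n−9p−3) + (−6p−6)(8n−9p−3); both groups contain (8n−9p−3), giving (5n−6p−6)(8n−9p−3).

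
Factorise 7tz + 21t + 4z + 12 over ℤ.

Group as (7tz + 21t) + (4z + 12) = 7t(z + 3) + 4(z + 3).
Both groups share the factor (z + 3).

(7t + 4)(z + 3)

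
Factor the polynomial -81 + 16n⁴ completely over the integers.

(2n + 3)(2n - 3)(4n² + 9)

Difference of squares twice: with A = 2n and B = 3, A⁴ − B⁴ = (A² − B²)(A² + B²), and A² − B² factors again.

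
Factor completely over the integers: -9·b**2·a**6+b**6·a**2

Pull out the common factor b**2·a**2, leaving b**4-9·a**4.
Recognize a difference of squares with the parts b**2 and 3·a**2.

a**2·b**2·(b**2-3·a**2)·(b**2+3·a**2)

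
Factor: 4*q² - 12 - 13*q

Need a pair with product 4·(-12) = -48 and sum -13: that's 3 and -16.
Split the middle term: 4*q² + 3*q - 16*q - 12 = q*(4*q + 3) - 4*(4*q + 3).

(4*q + 3)*(q - 4)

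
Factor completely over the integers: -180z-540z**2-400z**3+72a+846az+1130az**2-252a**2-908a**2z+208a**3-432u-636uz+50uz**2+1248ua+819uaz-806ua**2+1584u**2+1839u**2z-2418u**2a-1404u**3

-(12u-2a+5z)(13u+13a-8z-6)(9u+8a-10z-6)

Group: 9u(-156u**2-130ua+31uz+72u+26a**2-81az-12a+40z**2+30z) + (8a-10z-6)(-156u**2-130ua+31uz+72u+26a**2-81az-12a+40z**2+30z); both groups contain (-156u**2-130ua+31uz+72u+26a**2-81az-12a+40z**2+30z), so (9u+8a-10z-6) is a factor with cofactor -156u**2-130ua+31uz+72u+26a**2-81az-12a+40z**2+30z.
The cofactor groups again: -156u**2-130ua+31uz+72u+26a**2-81az-12a+40z**2+30z = -12u(13u+13a-8z-6) + (2a-5z)(13u+13a-8z-6); both groups contain (13u+13a-8z-6), giving -(12u-2a+5z)(13u+13a-8z-6).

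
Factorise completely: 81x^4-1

(3x+1)(3x-1)(9x^2+1)

Write as (9x^2)² − (1)², then factor 9x^2-1 once more.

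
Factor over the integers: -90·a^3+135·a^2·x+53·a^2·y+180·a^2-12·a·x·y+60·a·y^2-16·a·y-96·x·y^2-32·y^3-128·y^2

Group: 5·a·(-18·a^2+27·a·x+25·a·y+36·a-24·x·y-8·y^2-32·y) + 4·y·(-18·a^2+27·a·x+25·a·y+36·a-24·x·y-8·y^2-32·y); both groups contain (-18·a^2+27·a·x+25·a·y+36·a-24·x·y-8·y^2-32·y), so (5·a+4·y) is a factor with cofactor -18·a^2+27·a·x+25·a·y+36·a-24·x·y-8·y^2-32·y.
The cofactor groups again: -18·a^2+27·a·x+25·a·y+36·a-24·x·y-8·y^2-32·y = -9·a·(2·a-3·x-y-4) + 8·y·(2·a-3·x-y-4); both groups contain (2·a-3·x-y-4), giving -(9·a-8·y)·(2·a-3·x-y-4).

-(2·a-3·x-y-4)·(5·a+4·y)·(9·a-8·y)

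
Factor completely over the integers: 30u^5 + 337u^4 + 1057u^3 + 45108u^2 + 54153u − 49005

By the rational root theorem, u = −11/6 is a root, so (6u + 11) is a factor; dividing leaves 5u^4 + 47u^3 + 90u^2 + 7353u − 4455.
Next, u = 3/5 is a root, so (5u − 3) divides it; the quotient is u^3 + 10u^2 + 24u + 1485.
Then u = −15 is a root, so (u + 15) is a factor; dividing leaves u^2 − 5u + 99.
The quadratic u^2 − 5u + 99 has discriminant −371 < 0 and is irreducible over ℤ.

(5u − 3)(6u + 11)(u + 15)(u^2 − 5u + 99)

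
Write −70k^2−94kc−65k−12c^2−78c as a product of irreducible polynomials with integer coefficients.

−(14k+2c+13)(5k+6c)

Group: −14k(5k+6c) + (−2c−13)(5k+6c); both groups contain (5k+6c).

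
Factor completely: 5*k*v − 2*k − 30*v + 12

Group as (5*k*v − 2*k) + (−30*v + 12) = k*(5*v − 2) − 6*(5*v − 2).
Both groups share the factor (5*v − 2).

(5*v − 2)*(k − 6)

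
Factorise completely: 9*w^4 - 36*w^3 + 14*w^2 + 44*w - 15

Among the possible rational roots, w = 1/3 is a root, giving the factor (3*w - 1) and quotient 3*w^3 - 11*w^2 + w + 15.
Continuing, w = 5/3 is a root, giving the factor (3*w - 5) and quotient w^2 - 2*w - 3.
The remaining quadratic factors as (w - 3)(w + 1).

(3*w - 1)*(3*w - 5)*(w + 1)*(w - 3)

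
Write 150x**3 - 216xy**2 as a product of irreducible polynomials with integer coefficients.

6x(5x + 6y)(5x - 6y)

Pull out the common factor 6x; 25x**2 - 36y**2 is a difference of squares.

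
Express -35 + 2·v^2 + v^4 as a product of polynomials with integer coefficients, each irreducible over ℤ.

(v^2 + 7)·(v^2 - 5)

Substitute u = v^2 to get a quadratic in u, then factor.
v^2 - 5 is irreducible over ℤ (5 is not a perfect square).
v^2 + 7 is irreducible over ℤ (always positive, so no real roots).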